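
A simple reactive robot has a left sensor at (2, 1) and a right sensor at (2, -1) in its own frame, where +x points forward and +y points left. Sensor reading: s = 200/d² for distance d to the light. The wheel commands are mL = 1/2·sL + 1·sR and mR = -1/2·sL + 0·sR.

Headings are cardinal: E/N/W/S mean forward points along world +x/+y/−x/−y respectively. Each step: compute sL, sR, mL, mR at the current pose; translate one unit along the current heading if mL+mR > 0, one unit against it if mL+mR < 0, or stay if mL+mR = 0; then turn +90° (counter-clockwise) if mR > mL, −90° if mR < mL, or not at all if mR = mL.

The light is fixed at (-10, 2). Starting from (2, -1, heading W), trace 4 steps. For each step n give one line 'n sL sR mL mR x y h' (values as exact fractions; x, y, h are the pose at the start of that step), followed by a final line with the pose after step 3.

0 50/29 25/13 1050/377 -25/29 2 -1 W
1 200/101 40/29 6940/2929 -100/101 1 -1 N
2 20/17 100/89 2590/1513 -10/17 1 0 E
3 40/37 200/137 10140/5069 -20/37 2 0 S
final 2 -1 W

n=0: pose=(2,-1,W); sL=50/29, sR=25/13; mL=1050/377, mR=-25/29; mL+mR=25/13 → advance +1; mR−mL=-1375/377 → turn -1·90°
n=1: pose=(1,-1,N); sL=200/101, sR=40/29; mL=6940/2929, mR=-100/101; mL+mR=40/29 → advance +1; mR−mL=-9840/2929 → turn -1·90°
n=2: pose=(1,0,E); sL=20/17, sR=100/89; mL=2590/1513, mR=-10/17; mL+mR=100/89 → advance +1; mR−mL=-3480/1513 → turn -1·90°
n=3: pose=(2,0,S); sL=40/37, sR=200/137; mL=10140/5069, mR=-20/37; mL+mR=200/137 → advance +1; mR−mL=-12880/5069 → turn -1·90°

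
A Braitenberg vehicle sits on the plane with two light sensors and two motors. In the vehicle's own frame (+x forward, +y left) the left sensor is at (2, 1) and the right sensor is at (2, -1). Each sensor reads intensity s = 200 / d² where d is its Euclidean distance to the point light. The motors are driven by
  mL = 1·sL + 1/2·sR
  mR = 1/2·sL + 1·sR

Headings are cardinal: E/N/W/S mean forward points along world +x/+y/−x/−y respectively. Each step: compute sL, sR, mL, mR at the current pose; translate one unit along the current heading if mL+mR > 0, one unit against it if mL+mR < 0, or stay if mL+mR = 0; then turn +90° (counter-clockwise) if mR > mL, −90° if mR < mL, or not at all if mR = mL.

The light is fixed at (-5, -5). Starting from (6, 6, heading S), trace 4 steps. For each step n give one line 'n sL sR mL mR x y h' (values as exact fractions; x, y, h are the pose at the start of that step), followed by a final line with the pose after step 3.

n=0: pose=(6,6,S); sL=8/9, sR=200/181; mL=2348/1629, mR=2524/1629; mL+mR=1624/543 → advance +1; mR−mL=176/1629 → turn +1·90°
n=1: pose=(6,5,E); sL=20/29, sR=4/5; mL=158/145, mR=166/145; mL+mR=324/145 → advance +1; mR−mL=8/145 → turn +1·90°
n=2: pose=(7,5,N); sL=40/53, sR=200/313; mL=17820/16589, mR=16860/16589; mL+mR=34680/16589 → advance +1; mR−mL=-960/16589 → turn -1·90°
n=3: pose=(7,6,E); sL=10/17, sR=25/37; mL=1165/1258, mR=610/629; mL+mR=2385/1258 → advance +1; mR−mL=55/1258 → turn +1·90°

0 8/9 200/181 2348/1629 2524/1629 6 6 S
1 20/29 4/5 158/145 166/145 6 5 E
2 40/53 200/313 17820/16589 16860/16589 7 5 N
3 10/17 25/37 1165/1258 610/629 7 6 E
final 8 6 N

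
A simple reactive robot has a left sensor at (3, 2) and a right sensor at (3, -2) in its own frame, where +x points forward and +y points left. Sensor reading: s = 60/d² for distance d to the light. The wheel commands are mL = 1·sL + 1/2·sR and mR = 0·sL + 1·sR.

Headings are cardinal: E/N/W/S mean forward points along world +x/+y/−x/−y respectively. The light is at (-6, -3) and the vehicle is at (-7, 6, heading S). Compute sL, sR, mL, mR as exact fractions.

left sensor world pos  = (-5, 3); dL² = 37
right sensor world pos = (-9, 3); dR² = 45
sL = 60/37 = 60/37
sR = 60/45 = 4/3
mL = 1·sL + 1/2·sR = 254/111
mR = 0·sL + 1·sR = 4/3

60/37 4/3 254/111 4/3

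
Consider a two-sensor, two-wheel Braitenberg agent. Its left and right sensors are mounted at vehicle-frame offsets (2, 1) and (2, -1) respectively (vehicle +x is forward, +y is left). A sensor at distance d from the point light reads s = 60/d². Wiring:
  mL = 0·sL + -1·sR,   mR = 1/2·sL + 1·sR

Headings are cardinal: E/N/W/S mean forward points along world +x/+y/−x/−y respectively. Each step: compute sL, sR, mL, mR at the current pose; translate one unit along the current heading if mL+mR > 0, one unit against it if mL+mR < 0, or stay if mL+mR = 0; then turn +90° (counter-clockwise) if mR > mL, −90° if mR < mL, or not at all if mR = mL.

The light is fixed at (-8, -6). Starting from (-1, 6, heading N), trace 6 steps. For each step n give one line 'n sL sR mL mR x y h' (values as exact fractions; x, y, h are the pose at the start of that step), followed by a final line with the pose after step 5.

0 15/58 3/13 -3/13 543/1508 -1 6 N
1 60/169 60/221 -60/221 1290/2873 -1 7 W
2 6/17 30/73 -30/73 729/1241 -2 7 S
3 60/233 12/37 -12/37 3906/8621 -2 6 E
4 15/58 3/13 -3/13 543/1508 -1 6 N
5 60/169 60/221 -60/221 1290/2873 -1 7 W
final -2 7 S

n=0: pose=(-1,6,N); sL=15/58, sR=3/13; mL=-3/13, mR=543/1508; mL+mR=15/116 → advance +1; mR−mL=891/1508 → turn +1·90°
n=1: pose=(-1,7,W); sL=60/169, sR=60/221; mL=-60/221, mR=1290/2873; mL+mR=30/169 → advance +1; mR−mL=2070/2873 → turn +1·90°
n=2: pose=(-2,7,S); sL=6/17, sR=30/73; mL=-30/73, mR=729/1241; mL+mR=3/17 → advance +1; mR−mL=1239/1241 → turn +1·90°
n=3: pose=(-2,6,E); sL=60/233, sR=12/37; mL=-12/37, mR=3906/8621; mL+mR=30/233 → advance +1; mR−mL=6702/8621 → turn +1·90°
n=4: pose=(-1,6,N); sL=15/58, sR=3/13; mL=-3/13, mR=543/1508; mL+mR=15/116 → advance +1; mR−mL=891/1508 → turn +1·90°
n=5: pose=(-1,7,W); sL=60/169, sR=60/221; mL=-60/221, mR=1290/2873; mL+mR=30/169 → advance +1; mR−mL=2070/2873 → turn +1·90°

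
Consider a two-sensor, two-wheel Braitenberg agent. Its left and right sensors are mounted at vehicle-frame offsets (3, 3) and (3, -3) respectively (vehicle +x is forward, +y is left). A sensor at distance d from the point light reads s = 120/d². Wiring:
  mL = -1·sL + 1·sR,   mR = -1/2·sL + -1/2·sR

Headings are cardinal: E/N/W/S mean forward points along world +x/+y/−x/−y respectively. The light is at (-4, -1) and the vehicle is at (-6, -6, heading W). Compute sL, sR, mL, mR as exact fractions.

120/89 120/29 7200/2581 -7080/2581

left sensor world pos  = (-9, -9); dL² = 89
right sensor world pos = (-9, -3); dR² = 29
sL = 120/89 = 120/89
sR = 120/29 = 120/29
mL = -1·sL + 1·sR = 7200/2581
mR = -1/2·sL + -1/2·sR = -7080/2581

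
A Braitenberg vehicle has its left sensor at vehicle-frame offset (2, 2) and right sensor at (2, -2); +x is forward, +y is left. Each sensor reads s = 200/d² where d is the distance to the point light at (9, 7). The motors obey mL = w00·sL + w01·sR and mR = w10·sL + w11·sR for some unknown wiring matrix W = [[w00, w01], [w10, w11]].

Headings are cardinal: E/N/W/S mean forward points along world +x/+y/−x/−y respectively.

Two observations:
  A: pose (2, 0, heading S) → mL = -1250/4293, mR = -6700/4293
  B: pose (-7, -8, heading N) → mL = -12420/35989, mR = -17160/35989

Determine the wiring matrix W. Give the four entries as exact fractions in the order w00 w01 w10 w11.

obs A: pose=(2,0,S) → sL=100/53, sR=100/81, mL=-1250/4293, mR=-6700/4293
obs B: pose=(-7,-8,N) → sL=200/493, sR=40/73, mL=-12420/35989, mR=-17160/35989
sensor matrix S = [[100/53, 100/81], [200/493, 40/73]]; det S = 82352000/154500777
solve [mL_A; mL_B] = S·[w00; w01] and [mR_A; mR_B] = S·[w10; w11]:
  w00 = 1/2, w01 = -1, w10 = -1/2, w11 = -1/2

1/2 -1 -1/2 -1/2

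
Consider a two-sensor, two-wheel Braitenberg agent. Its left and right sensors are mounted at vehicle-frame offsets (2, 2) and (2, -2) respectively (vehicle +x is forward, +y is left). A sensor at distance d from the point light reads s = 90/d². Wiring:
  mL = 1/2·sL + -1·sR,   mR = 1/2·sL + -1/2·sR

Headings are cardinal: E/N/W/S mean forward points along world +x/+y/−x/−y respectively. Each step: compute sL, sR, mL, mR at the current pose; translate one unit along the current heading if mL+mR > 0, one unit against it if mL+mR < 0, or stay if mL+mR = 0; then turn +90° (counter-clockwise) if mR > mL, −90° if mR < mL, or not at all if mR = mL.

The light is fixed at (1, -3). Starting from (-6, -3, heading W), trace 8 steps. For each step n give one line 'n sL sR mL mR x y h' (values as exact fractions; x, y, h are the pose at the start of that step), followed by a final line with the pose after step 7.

0 18/17 18/17 -9/17 0 -6 -3 W
1 9/2 45/34 63/68 27/17 -5 -3 S
2 90/17 18/5 -81/85 72/85 -5 -4 E
3 45/41 45/13 -3105/1066 -630/533 -6 -4 N
4 90/97 10/9 -565/873 -80/873 -6 -5 W
5 45/16 9/8 9/32 27/32 -5 -5 S
6 90/17 90/41 315/697 1080/697 -5 -6 E
7 9/5 9 -81/10 -18/5 -4 -6 N
final -4 -7 W

n=0: pose=(-6,-3,W); sL=18/17, sR=18/17; mL=-9/17, mR=0; mL+mR=-9/17 → advance -1; mR−mL=9/17 → turn +1·90°
n=1: pose=(-5,-3,S); sL=9/2, sR=45/34; mL=63/68, mR=27/17; mL+mR=171/68 → advance +1; mR−mL=45/68 → turn +1·90°
n=2: pose=(-5,-4,E); sL=90/17, sR=18/5; mL=-81/85, mR=72/85; mL+mR=-9/85 → advance -1; mR−mL=9/5 → turn +1·90°
n=3: pose=(-6,-4,N); sL=45/41, sR=45/13; mL=-3105/1066, mR=-630/533; mL+mR=-4365/1066 → advance -1; mR−mL=45/26 → turn +1·90°
n=4: pose=(-6,-5,W); sL=90/97, sR=10/9; mL=-565/873, mR=-80/873; mL+mR=-215/291 → advance -1; mR−mL=5/9 → turn +1·90°
n=5: pose=(-5,-5,S); sL=45/16, sR=9/8; mL=9/32, mR=27/32; mL+mR=9/8 → advance +1; mR−mL=9/16 → turn +1·90°
n=6: pose=(-5,-6,E); sL=90/17, sR=90/41; mL=315/697, mR=1080/697; mL+mR=1395/697 → advance +1; mR−mL=45/41 → turn +1·90°
n=7: pose=(-4,-6,N); sL=9/5, sR=9; mL=-81/10, mR=-18/5; mL+mR=-117/10 → advance -1; mR−mL=9/2 → turn +1·90°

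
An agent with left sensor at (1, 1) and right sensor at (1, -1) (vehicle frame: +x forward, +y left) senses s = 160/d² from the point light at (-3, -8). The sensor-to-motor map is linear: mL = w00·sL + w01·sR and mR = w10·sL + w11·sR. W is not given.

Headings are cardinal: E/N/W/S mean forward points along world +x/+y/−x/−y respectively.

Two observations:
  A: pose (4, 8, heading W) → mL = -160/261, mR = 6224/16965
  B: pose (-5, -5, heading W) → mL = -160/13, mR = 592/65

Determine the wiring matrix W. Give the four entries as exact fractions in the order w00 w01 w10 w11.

-1 0 1 -1/2

obs A: pose=(4,8,W) → sL=160/261, sR=32/65, mL=-160/261, mR=6224/16965
obs B: pose=(-5,-5,W) → sL=160/13, sR=32/5, mL=-160/13, mR=592/65
sensor matrix S = [[160/261, 32/65], [160/13, 32/5]]; det S = -94208/44109
solve [mL_A; mL_B] = S·[w00; w01] and [mR_A; mR_B] = S·[w10; w11]:
  w00 = -1, w01 = 0, w10 = 1, w11 = -1/2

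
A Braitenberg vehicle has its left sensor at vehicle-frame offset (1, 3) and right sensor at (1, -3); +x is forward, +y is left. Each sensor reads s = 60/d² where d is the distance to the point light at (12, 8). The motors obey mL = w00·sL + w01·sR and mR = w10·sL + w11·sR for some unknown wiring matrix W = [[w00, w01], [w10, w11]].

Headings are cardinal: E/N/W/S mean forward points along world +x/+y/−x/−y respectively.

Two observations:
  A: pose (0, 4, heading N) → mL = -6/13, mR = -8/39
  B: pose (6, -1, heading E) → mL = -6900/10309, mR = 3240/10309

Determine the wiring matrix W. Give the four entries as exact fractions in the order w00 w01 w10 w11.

obs A: pose=(0,4,N) → sL=10/39, sR=2/3, mL=-6/13, mR=-8/39
obs B: pose=(6,-1,E) → sL=60/61, sR=60/169, mL=-6900/10309, mR=3240/10309
sensor matrix S = [[10/39, 2/3], [60/61, 60/169]]; det S = -75680/134017
solve [mL_A; mL_B] = S·[w00; w01] and [mR_A; mR_B] = S·[w10; w11]:
  w00 = -1/2, w01 = -1/2, w10 = 1/2, w11 = -1/2

-1/2 -1/2 1/2 -1/2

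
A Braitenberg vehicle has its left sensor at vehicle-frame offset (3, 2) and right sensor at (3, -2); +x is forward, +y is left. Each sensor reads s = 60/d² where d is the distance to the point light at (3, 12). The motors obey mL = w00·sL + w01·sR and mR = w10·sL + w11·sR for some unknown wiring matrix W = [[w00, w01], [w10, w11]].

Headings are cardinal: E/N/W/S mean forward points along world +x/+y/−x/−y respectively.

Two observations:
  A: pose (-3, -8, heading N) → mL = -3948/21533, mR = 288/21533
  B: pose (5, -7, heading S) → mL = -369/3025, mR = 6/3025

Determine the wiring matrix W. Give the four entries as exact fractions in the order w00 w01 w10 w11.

obs A: pose=(-3,-8,N) → sL=60/353, sR=12/61, mL=-3948/21533, mR=288/21533
obs B: pose=(5,-7,S) → sL=3/25, sR=15/121, mL=-369/3025, mR=6/3025
sensor matrix S = [[60/353, 12/61], [3/25, 15/121]]; det S = -165168/65137325
solve [mL_A; mL_B] = S·[w00; w01] and [mR_A; mR_B] = S·[w10; w11]:
  w00 = -1/2, w01 = -1/2, w10 = -1/2, w11 = 1/2

-1/2 -1/2 -1/2 1/2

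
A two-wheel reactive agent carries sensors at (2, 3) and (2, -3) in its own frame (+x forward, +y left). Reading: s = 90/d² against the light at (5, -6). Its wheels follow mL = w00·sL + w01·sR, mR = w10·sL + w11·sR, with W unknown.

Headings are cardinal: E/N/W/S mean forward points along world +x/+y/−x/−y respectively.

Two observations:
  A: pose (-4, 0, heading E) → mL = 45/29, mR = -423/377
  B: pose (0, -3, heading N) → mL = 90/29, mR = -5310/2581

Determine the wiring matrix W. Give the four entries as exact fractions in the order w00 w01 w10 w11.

obs A: pose=(-4,0,E) → sL=9/13, sR=45/29, mL=45/29, mR=-423/377
obs B: pose=(0,-3,N) → sL=90/89, sR=90/29, mL=90/29, mR=-5310/2581
sensor matrix S = [[9/13, 45/29], [90/89, 90/29]]; det S = 19440/33553
solve [mL_A; mL_B] = S·[w00; w01] and [mR_A; mR_B] = S·[w10; w11]:
  w00 = 0, w01 = 1, w10 = -1/2, w11 = -1/2

0 1 -1/2 -1/2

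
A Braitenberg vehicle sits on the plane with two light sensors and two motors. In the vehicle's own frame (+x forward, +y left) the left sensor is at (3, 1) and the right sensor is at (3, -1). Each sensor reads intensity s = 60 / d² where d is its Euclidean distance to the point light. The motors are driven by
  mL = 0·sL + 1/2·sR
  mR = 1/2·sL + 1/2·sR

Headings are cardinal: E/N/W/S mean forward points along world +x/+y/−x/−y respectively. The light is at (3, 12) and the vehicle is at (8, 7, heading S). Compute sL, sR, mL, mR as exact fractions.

3/5 3/4 3/8 27/40

left sensor world pos  = (9, 4); dL² = 100
right sensor world pos = (7, 4); dR² = 80
sL = 60/100 = 3/5
sR = 60/80 = 3/4
mL = 0·sL + 1/2·sR = 3/8
mR = 1/2·sL + 1/2·sR = 27/40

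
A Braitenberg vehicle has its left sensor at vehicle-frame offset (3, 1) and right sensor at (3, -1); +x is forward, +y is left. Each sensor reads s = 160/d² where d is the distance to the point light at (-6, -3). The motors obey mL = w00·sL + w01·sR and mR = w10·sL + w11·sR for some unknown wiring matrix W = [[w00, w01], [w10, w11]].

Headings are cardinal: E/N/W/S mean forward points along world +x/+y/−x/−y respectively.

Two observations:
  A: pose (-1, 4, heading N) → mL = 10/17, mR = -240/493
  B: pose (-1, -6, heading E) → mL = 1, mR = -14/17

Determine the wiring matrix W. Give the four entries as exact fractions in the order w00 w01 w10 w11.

0 1/2 1/2 -1

obs A: pose=(-1,4,N) → sL=40/29, sR=20/17, mL=10/17, mR=-240/493
obs B: pose=(-1,-6,E) → sL=40/17, sR=2, mL=1, mR=-14/17
sensor matrix S = [[40/29, 20/17], [40/17, 2]]; det S = -80/8381
solve [mL_A; mL_B] = S·[w00; w01] and [mR_A; mR_B] = S·[w10; w11]:
  w00 = 0, w01 = 1/2, w10 = 1/2, w11 = -1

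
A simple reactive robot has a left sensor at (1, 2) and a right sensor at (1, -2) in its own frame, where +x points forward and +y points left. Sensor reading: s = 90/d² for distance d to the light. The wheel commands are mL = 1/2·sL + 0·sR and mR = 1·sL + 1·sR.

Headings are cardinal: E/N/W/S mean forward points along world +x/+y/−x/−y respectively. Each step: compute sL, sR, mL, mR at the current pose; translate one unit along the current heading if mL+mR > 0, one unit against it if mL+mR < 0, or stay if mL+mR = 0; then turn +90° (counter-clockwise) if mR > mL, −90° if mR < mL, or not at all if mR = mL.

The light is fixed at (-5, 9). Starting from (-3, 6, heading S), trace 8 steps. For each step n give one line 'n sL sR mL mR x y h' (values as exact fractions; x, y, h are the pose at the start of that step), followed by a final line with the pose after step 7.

n=0: pose=(-3,6,S); sL=45/16, sR=45/8; mL=45/32, mR=135/16; mL+mR=315/32 → advance +1; mR−mL=225/32 → turn +1·90°
n=1: pose=(-3,5,E); sL=90/13, sR=2; mL=45/13, mR=116/13; mL+mR=161/13 → advance +1; mR−mL=71/13 → turn +1·90°
n=2: pose=(-2,5,N); sL=9, sR=45/17; mL=9/2, mR=198/17; mL+mR=549/34 → advance +1; mR−mL=243/34 → turn +1·90°
n=3: pose=(-2,6,W); sL=90/29, sR=18; mL=45/29, mR=612/29; mL+mR=657/29 → advance +1; mR−mL=567/29 → turn +1·90°
n=4: pose=(-3,6,S); sL=45/16, sR=45/8; mL=45/32, mR=135/16; mL+mR=315/32 → advance +1; mR−mL=225/32 → turn +1·90°
n=5: pose=(-3,5,E); sL=90/13, sR=2; mL=45/13, mR=116/13; mL+mR=161/13 → advance +1; mR−mL=71/13 → turn +1·90°
n=6: pose=(-2,5,N); sL=9, sR=45/17; mL=9/2, mR=198/17; mL+mR=549/34 → advance +1; mR−mL=243/34 → turn +1·90°
n=7: pose=(-2,6,W); sL=90/29, sR=18; mL=45/29, mR=612/29; mL+mR=657/29 → advance +1; mR−mL=567/29 → turn +1·90°

0 45/16 45/8 45/32 135/16 -3 6 S
1 90/13 2 45/13 116/13 -3 5 E
2 9 45/17 9/2 198/17 -2 5 N
3 90/29 18 45/29 612/29 -2 6 W
4 45/16 45/8 45/32 135/16 -3 6 S
5 90/13 2 45/13 116/13 -3 5 E
6 9 45/17 9/2 198/17 -2 5 N
7 90/29 18 45/29 612/29 -2 6 W
final -3 6 S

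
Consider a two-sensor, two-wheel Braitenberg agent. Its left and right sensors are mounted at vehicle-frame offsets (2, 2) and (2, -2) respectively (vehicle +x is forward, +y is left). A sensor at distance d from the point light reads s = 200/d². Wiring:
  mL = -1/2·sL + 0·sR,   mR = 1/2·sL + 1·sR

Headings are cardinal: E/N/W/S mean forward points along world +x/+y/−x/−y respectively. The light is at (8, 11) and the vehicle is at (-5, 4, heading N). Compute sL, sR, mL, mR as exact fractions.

4/5 100/73 -2/5 646/365

left sensor world pos  = (-7, 6); dL² = 250
right sensor world pos = (-3, 6); dR² = 146
sL = 200/250 = 4/5
sR = 200/146 = 100/73
mL = -1/2·sL + 0·sR = -2/5
mR = 1/2·sL + 1·sR = 646/365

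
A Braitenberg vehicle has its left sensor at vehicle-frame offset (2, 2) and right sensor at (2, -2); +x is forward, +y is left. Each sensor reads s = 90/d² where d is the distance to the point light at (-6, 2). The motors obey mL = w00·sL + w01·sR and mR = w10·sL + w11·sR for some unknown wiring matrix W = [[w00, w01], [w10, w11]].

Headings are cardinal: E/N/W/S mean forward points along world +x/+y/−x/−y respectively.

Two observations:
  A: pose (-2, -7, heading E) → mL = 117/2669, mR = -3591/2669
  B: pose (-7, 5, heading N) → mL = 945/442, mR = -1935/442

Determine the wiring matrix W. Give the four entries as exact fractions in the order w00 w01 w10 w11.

-1/2 1 -1 -1/2

obs A: pose=(-2,-7,E) → sL=18/17, sR=90/157, mL=117/2669, mR=-3591/2669
obs B: pose=(-7,5,N) → sL=45/17, sR=45/13, mL=945/442, mR=-1935/442
sensor matrix S = [[18/17, 90/157], [45/17, 45/13]]; det S = 74520/34697
solve [mL_A; mL_B] = S·[w00; w01] and [mR_A; mR_B] = S·[w10; w11]:
  w00 = -1/2, w01 = 1, w10 = -1, w11 = -1/2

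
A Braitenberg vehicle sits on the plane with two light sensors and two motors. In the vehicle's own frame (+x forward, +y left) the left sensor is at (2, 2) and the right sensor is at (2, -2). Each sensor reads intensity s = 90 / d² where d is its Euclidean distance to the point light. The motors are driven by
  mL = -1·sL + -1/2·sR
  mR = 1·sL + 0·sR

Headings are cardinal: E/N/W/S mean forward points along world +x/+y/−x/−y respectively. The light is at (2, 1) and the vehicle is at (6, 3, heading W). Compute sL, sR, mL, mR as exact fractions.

left sensor world pos  = (4, 1); dL² = 4
right sensor world pos = (4, 5); dR² = 20
sL = 90/4 = 45/2
sR = 90/20 = 9/2
mL = -1·sL + -1/2·sR = -99/4
mR = 1·sL + 0·sR = 45/2

45/2 9/2 -99/4 45/2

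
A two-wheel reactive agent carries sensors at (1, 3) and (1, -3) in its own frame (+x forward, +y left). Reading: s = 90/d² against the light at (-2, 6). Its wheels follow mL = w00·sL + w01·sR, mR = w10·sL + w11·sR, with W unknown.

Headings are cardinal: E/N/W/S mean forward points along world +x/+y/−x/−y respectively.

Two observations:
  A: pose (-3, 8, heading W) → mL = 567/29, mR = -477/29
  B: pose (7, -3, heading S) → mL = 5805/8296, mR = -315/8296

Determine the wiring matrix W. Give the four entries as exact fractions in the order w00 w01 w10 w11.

obs A: pose=(-3,8,W) → sL=18, sR=90/29, mL=567/29, mR=-477/29
obs B: pose=(7,-3,S) → sL=45/122, sR=45/68, mL=5805/8296, mR=-315/8296
sensor matrix S = [[18, 90/29], [45/122, 45/68]]; det S = 647595/60146
solve [mL_A; mL_B] = S·[w00; w01] and [mR_A; mR_B] = S·[w10; w11]:
  w00 = 1, w01 = 1/2, w10 = -1, w11 = 1/2

1 1/2 -1 1/2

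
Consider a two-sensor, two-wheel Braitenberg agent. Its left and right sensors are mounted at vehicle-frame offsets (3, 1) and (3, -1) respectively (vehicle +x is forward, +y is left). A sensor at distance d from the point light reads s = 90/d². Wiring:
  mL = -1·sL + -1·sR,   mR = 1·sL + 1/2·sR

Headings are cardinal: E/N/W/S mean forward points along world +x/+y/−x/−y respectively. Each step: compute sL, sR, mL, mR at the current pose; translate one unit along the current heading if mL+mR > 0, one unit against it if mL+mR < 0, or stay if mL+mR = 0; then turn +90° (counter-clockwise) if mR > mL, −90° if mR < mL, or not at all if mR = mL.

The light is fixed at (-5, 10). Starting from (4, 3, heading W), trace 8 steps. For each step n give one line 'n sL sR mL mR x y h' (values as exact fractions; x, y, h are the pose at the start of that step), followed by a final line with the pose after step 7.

0 9/10 5/4 -43/20 61/40 4 3 W
1 90/221 90/181 -36180/40001 26235/40001 5 3 S
2 45/97 45/109 -9270/10573 14175/21146 5 4 E
3 90/73 90/109 -16380/7957 13095/7957 4 4 N
4 9/10 5/4 -43/20 61/40 4 3 W
5 90/221 90/181 -36180/40001 26235/40001 5 3 S
6 45/97 45/109 -9270/10573 14175/21146 5 4 E
7 90/73 90/109 -16380/7957 13095/7957 4 4 N
final 4 3 W

n=0: pose=(4,3,W); sL=9/10, sR=5/4; mL=-43/20, mR=61/40; mL+mR=-5/8 → advance -1; mR−mL=147/40 → turn +1·90°
n=1: pose=(5,3,S); sL=90/221, sR=90/181; mL=-36180/40001, mR=26235/40001; mL+mR=-45/181 → advance -1; mR−mL=62415/40001 → turn +1·90°
n=2: pose=(5,4,E); sL=45/97, sR=45/109; mL=-9270/10573, mR=14175/21146; mL+mR=-45/218 → advance -1; mR−mL=32715/21146 → turn +1·90°
n=3: pose=(4,4,N); sL=90/73, sR=90/109; mL=-16380/7957, mR=13095/7957; mL+mR=-45/109 → advance -1; mR−mL=29475/7957 → turn +1·90°
n=4: pose=(4,3,W); sL=9/10, sR=5/4; mL=-43/20, mR=61/40; mL+mR=-5/8 → advance -1; mR−mL=147/40 → turn +1·90°
n=5: pose=(5,3,S); sL=90/221, sR=90/181; mL=-36180/40001, mR=26235/40001; mL+mR=-45/181 → advance -1; mR−mL=62415/40001 → turn +1·90°
n=6: pose=(5,4,E); sL=45/97, sR=45/109; mL=-9270/10573, mR=14175/21146; mL+mR=-45/218 → advance -1; mR−mL=32715/21146 → turn +1·90°
n=7: pose=(4,4,N); sL=90/73, sR=90/109; mL=-16380/7957, mR=13095/7957; mL+mR=-45/109 → advance -1; mR−mL=29475/7957 → turn +1·90°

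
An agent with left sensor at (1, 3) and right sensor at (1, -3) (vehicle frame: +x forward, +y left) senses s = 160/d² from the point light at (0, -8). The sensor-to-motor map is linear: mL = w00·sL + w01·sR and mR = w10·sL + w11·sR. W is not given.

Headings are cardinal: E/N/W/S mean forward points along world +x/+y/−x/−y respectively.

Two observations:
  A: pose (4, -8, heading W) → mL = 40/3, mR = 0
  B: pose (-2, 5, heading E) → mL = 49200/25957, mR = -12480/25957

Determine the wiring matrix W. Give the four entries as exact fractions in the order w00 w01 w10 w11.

1/2 1 1/2 -1/2

obs A: pose=(4,-8,W) → sL=80/9, sR=80/9, mL=40/3, mR=0
obs B: pose=(-2,5,E) → sL=160/257, sR=160/101, mL=49200/25957, mR=-12480/25957
sensor matrix S = [[80/9, 80/9], [160/257, 160/101]]; det S = 665600/77871
solve [mL_A; mL_B] = S·[w00; w01] and [mR_A; mR_B] = S·[w10; w11]:
  w00 = 1/2, w01 = 1, w10 = 1/2, w11 = -1/2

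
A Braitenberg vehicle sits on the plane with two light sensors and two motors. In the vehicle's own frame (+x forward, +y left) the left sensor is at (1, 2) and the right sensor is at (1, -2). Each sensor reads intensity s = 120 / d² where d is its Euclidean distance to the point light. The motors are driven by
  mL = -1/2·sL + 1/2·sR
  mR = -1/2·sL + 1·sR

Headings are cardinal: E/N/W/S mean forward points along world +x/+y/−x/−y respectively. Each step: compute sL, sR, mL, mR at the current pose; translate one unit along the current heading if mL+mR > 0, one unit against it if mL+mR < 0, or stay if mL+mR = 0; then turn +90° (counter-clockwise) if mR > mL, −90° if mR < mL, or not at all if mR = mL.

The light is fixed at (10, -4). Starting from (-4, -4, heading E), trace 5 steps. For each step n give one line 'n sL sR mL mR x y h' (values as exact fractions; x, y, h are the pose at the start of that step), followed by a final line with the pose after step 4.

0 120/173 120/173 0 60/173 -4 -4 E
1 60/113 60/61 1560/6893 4950/6893 -3 -4 N
2 120/197 24/41 -96/8077 2268/8077 -3 -3 W
3 5/6 15/32 -35/192 5/96 -4 -3 S
4 24/37 120/169 192/6253 2412/6253 -4 -2 E
final -3 -2 N

n=0: pose=(-4,-4,E); sL=120/173, sR=120/173; mL=0, mR=60/173; mL+mR=60/173 → advance +1; mR−mL=60/173 → turn +1·90°
n=1: pose=(-3,-4,N); sL=60/113, sR=60/61; mL=1560/6893, mR=4950/6893; mL+mR=6510/6893 → advance +1; mR−mL=30/61 → turn +1·90°
n=2: pose=(-3,-3,W); sL=120/197, sR=24/41; mL=-96/8077, mR=2268/8077; mL+mR=2172/8077 → advance +1; mR−mL=12/41 → turn +1·90°
n=3: pose=(-4,-3,S); sL=5/6, sR=15/32; mL=-35/192, mR=5/96; mL+mR=-25/192 → advance -1; mR−mL=15/64 → turn +1·90°
n=4: pose=(-4,-2,E); sL=24/37, sR=120/169; mL=192/6253, mR=2412/6253; mL+mR=2604/6253 → advance +1; mR−mL=60/169 → turn +1·90°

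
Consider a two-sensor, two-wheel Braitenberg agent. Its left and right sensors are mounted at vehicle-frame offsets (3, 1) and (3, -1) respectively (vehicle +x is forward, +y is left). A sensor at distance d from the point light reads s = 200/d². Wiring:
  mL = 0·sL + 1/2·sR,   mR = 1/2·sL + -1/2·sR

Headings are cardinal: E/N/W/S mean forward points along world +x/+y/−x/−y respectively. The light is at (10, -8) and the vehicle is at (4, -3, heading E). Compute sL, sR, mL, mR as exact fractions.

left sensor world pos  = (7, -2); dL² = 45
right sensor world pos = (7, -4); dR² = 25
sL = 200/45 = 40/9
sR = 200/25 = 8
mL = 0·sL + 1/2·sR = 4
mR = 1/2·sL + -1/2·sR = -16/9

40/9 8 4 -16/9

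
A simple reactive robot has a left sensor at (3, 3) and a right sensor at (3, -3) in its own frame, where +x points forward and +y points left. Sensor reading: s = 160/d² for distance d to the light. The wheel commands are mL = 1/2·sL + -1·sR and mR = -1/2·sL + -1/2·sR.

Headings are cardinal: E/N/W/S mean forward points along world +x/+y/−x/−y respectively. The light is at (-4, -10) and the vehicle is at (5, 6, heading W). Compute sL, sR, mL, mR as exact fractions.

32/41 160/397 -208/16277 -9632/16277

left sensor world pos  = (2, 3); dL² = 205
right sensor world pos = (2, 9); dR² = 397
sL = 160/205 = 32/41
sR = 160/397 = 160/397
mL = 1/2·sL + -1·sR = -208/16277
mR = -1/2·sL + -1/2·sR = -9632/16277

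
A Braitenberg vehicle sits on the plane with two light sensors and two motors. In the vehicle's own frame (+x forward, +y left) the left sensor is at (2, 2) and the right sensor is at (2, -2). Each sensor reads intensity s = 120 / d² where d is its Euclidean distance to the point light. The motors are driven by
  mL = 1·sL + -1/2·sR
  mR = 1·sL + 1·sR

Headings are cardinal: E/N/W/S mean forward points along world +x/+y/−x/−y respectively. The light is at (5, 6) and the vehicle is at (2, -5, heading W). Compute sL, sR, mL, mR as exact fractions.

left sensor world pos  = (0, -7); dL² = 194
right sensor world pos = (0, -3); dR² = 106
sL = 120/194 = 60/97
sR = 120/106 = 60/53
mL = 1·sL + -1/2·sR = 270/5141
mR = 1·sL + 1·sR = 9000/5141

60/97 60/53 270/5141 9000/5141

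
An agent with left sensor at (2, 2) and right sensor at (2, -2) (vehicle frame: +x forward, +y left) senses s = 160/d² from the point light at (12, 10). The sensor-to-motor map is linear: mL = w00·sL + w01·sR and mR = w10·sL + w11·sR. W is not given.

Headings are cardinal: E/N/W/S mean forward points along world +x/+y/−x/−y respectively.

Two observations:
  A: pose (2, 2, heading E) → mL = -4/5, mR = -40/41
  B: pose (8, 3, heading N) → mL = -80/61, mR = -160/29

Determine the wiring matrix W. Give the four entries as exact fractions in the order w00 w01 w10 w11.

-1/2 0 0 -1

obs A: pose=(2,2,E) → sL=8/5, sR=40/41, mL=-4/5, mR=-40/41
obs B: pose=(8,3,N) → sL=160/61, sR=160/29, mL=-80/61, mR=-160/29
sensor matrix S = [[8/5, 40/41], [160/61, 160/29]]; det S = 454656/72529
solve [mL_A; mL_B] = S·[w00; w01] and [mR_A; mR_B] = S·[w10; w11]:
  w00 = -1/2, w01 = 0, w10 = 0, w11 = -1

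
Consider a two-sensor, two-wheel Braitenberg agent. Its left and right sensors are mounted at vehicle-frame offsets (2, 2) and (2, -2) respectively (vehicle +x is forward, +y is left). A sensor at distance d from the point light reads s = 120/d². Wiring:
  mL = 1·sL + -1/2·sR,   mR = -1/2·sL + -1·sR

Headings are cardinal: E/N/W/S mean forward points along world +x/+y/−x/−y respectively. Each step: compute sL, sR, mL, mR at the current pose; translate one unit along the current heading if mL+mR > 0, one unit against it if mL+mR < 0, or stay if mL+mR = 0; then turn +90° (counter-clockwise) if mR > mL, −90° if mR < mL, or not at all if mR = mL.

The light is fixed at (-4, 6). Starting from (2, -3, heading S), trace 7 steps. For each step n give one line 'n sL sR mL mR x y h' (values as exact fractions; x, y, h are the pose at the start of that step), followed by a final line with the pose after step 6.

n=0: pose=(2,-3,S); sL=24/37, sR=120/137; mL=1068/5069, mR=-6084/5069; mL+mR=-5016/5069 → advance -1; mR−mL=-7152/5069 → turn -1·90°
n=1: pose=(2,-2,W); sL=30/29, sR=30/13; mL=-45/377, mR=-1065/377; mL+mR=-1110/377 → advance -1; mR−mL=-1020/377 → turn -1·90°
n=2: pose=(3,-2,N); sL=120/61, sR=40/39; mL=3460/2379, mR=-4780/2379; mL+mR=-440/793 → advance -1; mR−mL=-8240/2379 → turn -1·90°
n=3: pose=(3,-3,E); sL=12/13, sR=60/101; mL=822/1313, mR=-1386/1313; mL+mR=-564/1313 → advance -1; mR−mL=-2208/1313 → turn -1·90°
n=4: pose=(2,-3,S); sL=24/37, sR=120/137; mL=1068/5069, mR=-6084/5069; mL+mR=-5016/5069 → advance -1; mR−mL=-7152/5069 → turn -1·90°
n=5: pose=(2,-2,W); sL=30/29, sR=30/13; mL=-45/377, mR=-1065/377; mL+mR=-1110/377 → advance -1; mR−mL=-1020/377 → turn -1·90°
n=6: pose=(3,-2,N); sL=120/61, sR=40/39; mL=3460/2379, mR=-4780/2379; mL+mR=-440/793 → advance -1; mR−mL=-8240/2379 → turn -1·90°

0 24/37 120/137 1068/5069 -6084/5069 2 -3 S
1 30/29 30/13 -45/377 -1065/377 2 -2 W
2 120/61 40/39 3460/2379 -4780/2379 3 -2 N
3 12/13 60/101 822/1313 -1386/1313 3 -3 E
4 24/37 120/137 1068/5069 -6084/5069 2 -3 S
5 30/29 30/13 -45/377 -1065/377 2 -2 W
6 120/61 40/39 3460/2379 -4780/2379 3 -2 N
final 3 -3 E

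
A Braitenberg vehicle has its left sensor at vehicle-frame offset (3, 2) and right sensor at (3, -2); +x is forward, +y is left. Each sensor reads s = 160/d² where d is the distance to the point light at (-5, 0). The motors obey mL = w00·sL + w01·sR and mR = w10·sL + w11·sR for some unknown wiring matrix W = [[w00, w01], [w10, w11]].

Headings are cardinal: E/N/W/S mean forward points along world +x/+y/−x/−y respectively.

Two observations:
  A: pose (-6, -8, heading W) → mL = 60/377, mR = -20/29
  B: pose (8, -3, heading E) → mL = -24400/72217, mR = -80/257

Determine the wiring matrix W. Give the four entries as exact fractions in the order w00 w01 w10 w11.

-1 1/2 -1/2 0

obs A: pose=(-6,-8,W) → sL=40/29, sR=40/13, mL=60/377, mR=-20/29
obs B: pose=(8,-3,E) → sL=160/257, sR=160/281, mL=-24400/72217, mR=-80/257
sensor matrix S = [[40/29, 40/13], [160/257, 160/281]]; det S = -30771200/27225809
solve [mL_A; mL_B] = S·[w00; w01] and [mR_A; mR_B] = S·[w10; w11]:
  w00 = -1, w01 = 1/2, w10 = -1/2, w11 = 0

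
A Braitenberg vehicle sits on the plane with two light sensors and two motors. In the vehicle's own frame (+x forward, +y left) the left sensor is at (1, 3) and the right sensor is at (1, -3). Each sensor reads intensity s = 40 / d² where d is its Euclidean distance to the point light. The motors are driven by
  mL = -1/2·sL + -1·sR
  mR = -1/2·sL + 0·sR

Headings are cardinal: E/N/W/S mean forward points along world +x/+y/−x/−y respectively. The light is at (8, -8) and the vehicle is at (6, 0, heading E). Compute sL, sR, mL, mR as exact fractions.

left sensor world pos  = (7, 3); dL² = 122
right sensor world pos = (7, -3); dR² = 26
sL = 40/122 = 20/61
sR = 40/26 = 20/13
mL = -1/2·sL + -1·sR = -1350/793
mR = -1/2·sL + 0·sR = -10/61

20/61 20/13 -1350/793 -10/61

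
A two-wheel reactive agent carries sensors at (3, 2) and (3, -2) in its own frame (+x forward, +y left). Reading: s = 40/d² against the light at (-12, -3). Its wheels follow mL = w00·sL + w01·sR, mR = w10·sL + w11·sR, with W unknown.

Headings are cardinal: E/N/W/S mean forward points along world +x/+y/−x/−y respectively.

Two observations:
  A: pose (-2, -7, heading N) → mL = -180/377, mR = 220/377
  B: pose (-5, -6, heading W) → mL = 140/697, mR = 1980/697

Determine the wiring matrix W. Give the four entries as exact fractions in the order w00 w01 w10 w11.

obs A: pose=(-2,-7,N) → sL=8/13, sR=8/29, mL=-180/377, mR=220/377
obs B: pose=(-5,-6,W) → sL=40/41, sR=40/17, mL=140/697, mR=1980/697
sensor matrix S = [[8/13, 8/29], [40/41, 40/17]]; det S = 309760/262769
solve [mL_A; mL_B] = S·[w00; w01] and [mR_A; mR_B] = S·[w10; w11]:
  w00 = -1, w01 = 1/2, w10 = 1/2, w11 = 1

-1 1/2 1/2 1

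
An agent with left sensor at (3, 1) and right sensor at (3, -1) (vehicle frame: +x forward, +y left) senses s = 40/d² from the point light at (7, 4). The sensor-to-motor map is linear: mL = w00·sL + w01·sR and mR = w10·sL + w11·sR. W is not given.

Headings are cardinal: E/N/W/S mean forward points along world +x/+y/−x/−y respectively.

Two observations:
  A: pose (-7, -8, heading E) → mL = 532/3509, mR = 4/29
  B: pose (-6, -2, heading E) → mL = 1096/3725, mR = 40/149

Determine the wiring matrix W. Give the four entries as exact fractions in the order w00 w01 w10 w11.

obs A: pose=(-7,-8,E) → sL=20/121, sR=4/29, mL=532/3509, mR=4/29
obs B: pose=(-6,-2,E) → sL=8/25, sR=40/149, mL=1096/3725, mR=40/149
sensor matrix S = [[20/121, 4/29], [8/25, 40/149]]; det S = 3072/13071025
solve [mL_A; mL_B] = S·[w00; w01] and [mR_A; mR_B] = S·[w10; w11]:
  w00 = 1/2, w01 = 1/2, w10 = 0, w11 = 1

1/2 1/2 0 1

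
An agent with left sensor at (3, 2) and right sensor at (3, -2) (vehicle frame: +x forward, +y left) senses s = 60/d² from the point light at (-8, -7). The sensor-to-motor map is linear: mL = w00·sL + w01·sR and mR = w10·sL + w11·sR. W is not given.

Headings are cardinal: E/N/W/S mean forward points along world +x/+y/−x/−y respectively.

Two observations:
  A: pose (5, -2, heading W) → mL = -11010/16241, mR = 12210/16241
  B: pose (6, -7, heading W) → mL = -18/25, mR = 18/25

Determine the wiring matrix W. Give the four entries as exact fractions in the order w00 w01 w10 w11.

obs A: pose=(5,-2,W) → sL=60/109, sR=60/149, mL=-11010/16241, mR=12210/16241
obs B: pose=(6,-7,W) → sL=12/25, sR=12/25, mL=-18/25, mR=18/25
sensor matrix S = [[60/109, 60/149], [12/25, 12/25]]; det S = 1152/16241
solve [mL_A; mL_B] = S·[w00; w01] and [mR_A; mR_B] = S·[w10; w11]:
  w00 = -1/2, w01 = -1, w10 = 1, w11 = 1/2

-1/2 -1 1 1/2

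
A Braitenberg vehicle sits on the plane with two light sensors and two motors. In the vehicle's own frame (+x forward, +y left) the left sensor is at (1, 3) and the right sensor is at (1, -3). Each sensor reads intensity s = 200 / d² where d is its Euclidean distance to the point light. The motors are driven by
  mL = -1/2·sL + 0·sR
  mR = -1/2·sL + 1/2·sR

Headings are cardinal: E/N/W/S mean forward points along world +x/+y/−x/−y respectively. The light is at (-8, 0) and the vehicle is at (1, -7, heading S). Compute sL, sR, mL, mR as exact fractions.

left sensor world pos  = (4, -8); dL² = 208
right sensor world pos = (-2, -8); dR² = 100
sL = 200/208 = 25/26
sR = 200/100 = 2
mL = -1/2·sL + 0·sR = -25/52
mR = -1/2·sL + 1/2·sR = 27/52

25/26 2 -25/52 27/52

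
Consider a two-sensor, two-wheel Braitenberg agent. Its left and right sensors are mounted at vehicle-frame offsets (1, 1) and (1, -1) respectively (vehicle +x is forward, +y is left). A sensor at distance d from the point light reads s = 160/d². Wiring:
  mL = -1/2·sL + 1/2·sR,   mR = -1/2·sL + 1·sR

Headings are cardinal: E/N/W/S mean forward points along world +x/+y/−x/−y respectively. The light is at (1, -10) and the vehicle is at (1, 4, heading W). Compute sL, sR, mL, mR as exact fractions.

left sensor world pos  = (0, 3); dL² = 170
right sensor world pos = (0, 5); dR² = 226
sL = 160/170 = 16/17
sR = 160/226 = 80/113
mL = -1/2·sL + 1/2·sR = -224/1921
mR = -1/2·sL + 1·sR = 456/1921

16/17 80/113 -224/1921 456/1921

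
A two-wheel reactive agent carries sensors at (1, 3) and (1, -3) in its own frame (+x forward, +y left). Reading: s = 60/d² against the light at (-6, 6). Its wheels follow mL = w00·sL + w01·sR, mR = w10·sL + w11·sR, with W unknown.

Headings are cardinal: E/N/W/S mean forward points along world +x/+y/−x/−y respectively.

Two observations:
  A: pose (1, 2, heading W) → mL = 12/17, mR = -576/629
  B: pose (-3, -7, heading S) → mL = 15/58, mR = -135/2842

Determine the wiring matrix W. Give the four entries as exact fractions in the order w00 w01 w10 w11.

obs A: pose=(1,2,W) → sL=12/17, sR=60/37, mL=12/17, mR=-576/629
obs B: pose=(-3,-7,S) → sL=15/58, sR=15/49, mL=15/58, mR=-135/2842
sensor matrix S = [[12/17, 60/37], [15/58, 15/49]]; det S = -181710/893809
solve [mL_A; mL_B] = S·[w00; w01] and [mR_A; mR_B] = S·[w10; w11]:
  w00 = 1, w01 = 0, w10 = 1, w11 = -1

1 0 1 -1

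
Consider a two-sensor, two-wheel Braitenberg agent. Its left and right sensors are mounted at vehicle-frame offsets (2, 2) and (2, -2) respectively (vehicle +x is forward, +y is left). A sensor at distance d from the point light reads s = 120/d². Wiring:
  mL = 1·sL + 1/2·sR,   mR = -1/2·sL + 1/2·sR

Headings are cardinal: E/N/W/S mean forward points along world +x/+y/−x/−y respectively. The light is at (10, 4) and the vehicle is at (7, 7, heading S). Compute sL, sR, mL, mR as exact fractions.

left sensor world pos  = (9, 5); dL² = 2
right sensor world pos = (5, 5); dR² = 26
sL = 120/2 = 60
sR = 120/26 = 60/13
mL = 1·sL + 1/2·sR = 810/13
mR = -1/2·sL + 1/2·sR = -360/13

60 60/13 810/13 -360/13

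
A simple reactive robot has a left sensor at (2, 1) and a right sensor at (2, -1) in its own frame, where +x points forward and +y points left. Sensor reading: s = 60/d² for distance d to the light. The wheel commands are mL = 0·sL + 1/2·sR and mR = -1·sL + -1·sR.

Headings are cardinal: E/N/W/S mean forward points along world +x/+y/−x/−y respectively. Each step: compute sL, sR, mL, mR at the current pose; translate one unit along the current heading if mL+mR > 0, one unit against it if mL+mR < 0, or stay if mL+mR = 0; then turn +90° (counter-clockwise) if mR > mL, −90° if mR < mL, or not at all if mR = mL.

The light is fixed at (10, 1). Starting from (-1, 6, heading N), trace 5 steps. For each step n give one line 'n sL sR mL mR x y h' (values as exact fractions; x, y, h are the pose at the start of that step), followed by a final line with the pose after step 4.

n=0: pose=(-1,6,N); sL=60/193, sR=60/149; mL=30/149, mR=-20520/28757; mL+mR=-14730/28757 → advance -1; mR−mL=-26310/28757 → turn -1·90°
n=1: pose=(-1,5,E); sL=30/53, sR=2/3; mL=1/3, mR=-196/159; mL+mR=-143/159 → advance -1; mR−mL=-83/53 → turn -1·90°
n=2: pose=(-2,5,S); sL=12/25, sR=60/173; mL=30/173, mR=-3576/4325; mL+mR=-2826/4325 → advance -1; mR−mL=-4326/4325 → turn -1·90°
n=3: pose=(-2,6,W); sL=15/53, sR=15/58; mL=15/116, mR=-1665/3074; mL+mR=-2535/6148 → advance -1; mR−mL=-4125/6148 → turn -1·90°
n=4: pose=(-1,6,N); sL=60/193, sR=60/149; mL=30/149, mR=-20520/28757; mL+mR=-14730/28757 → advance -1; mR−mL=-26310/28757 → turn -1·90°

0 60/193 60/149 30/149 -20520/28757 -1 6 N
1 30/53 2/3 1/3 -196/159 -1 5 E
2 12/25 60/173 30/173 -3576/4325 -2 5 S
3 15/53 15/58 15/116 -1665/3074 -2 6 W
4 60/193 60/149 30/149 -20520/28757 -1 6 N
final -1 5 E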